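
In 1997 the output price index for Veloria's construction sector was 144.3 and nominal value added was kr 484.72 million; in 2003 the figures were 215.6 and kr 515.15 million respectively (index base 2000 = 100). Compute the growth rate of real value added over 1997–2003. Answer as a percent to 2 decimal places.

-28.87%

Real value added 1997 = 484.72 / 1.443 = 335.91.
Real value added 2003 = 515.15 / 2.156 = 238.94.
Real growth = 238.94 / 335.91 − 1 = -0.2887.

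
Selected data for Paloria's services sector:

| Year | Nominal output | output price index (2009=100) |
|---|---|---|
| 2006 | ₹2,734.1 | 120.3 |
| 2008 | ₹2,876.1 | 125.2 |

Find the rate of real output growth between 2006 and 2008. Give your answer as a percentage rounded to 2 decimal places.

Deflate each year: 2006 → 2734.1/1.203 = 2272.73; 2008 → 2876.1/1.252 = 2297.20.
So real output changed by 2297.20/2272.73 − 1 = 0.0108, i.e. 1.08%.

1.08%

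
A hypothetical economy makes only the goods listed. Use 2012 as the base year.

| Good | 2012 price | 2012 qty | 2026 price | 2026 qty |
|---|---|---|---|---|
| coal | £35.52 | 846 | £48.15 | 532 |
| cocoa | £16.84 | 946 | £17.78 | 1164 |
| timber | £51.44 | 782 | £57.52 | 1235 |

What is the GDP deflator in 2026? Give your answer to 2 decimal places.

115.02

Nominal GDP 2026 = 48.15·532 + 17.78·1164 + 57.52·1235 = 117348.92.
Real GDP 2026 (at 2012 prices) = 35.52·532 + 16.84·1164 + 51.44·1235 = 102026.80.
Deflator = Nominal/Real × 100 = 117348.92/102026.80 × 100 = 115.018.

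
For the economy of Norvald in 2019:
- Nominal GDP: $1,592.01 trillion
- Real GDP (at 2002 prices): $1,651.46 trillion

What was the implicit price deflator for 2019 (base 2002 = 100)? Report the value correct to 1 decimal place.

96.4

implicit price deflator = (Nominal / Real) × 100 = 1592.01 / 1651.46 × 100 = 96.40.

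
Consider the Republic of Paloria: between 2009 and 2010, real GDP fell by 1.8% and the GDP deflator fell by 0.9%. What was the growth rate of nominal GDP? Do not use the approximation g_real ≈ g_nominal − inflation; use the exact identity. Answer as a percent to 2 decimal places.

(1 + g_nom) = (1 + g_real)(1 + π) = 0.9820 × 0.9910 = 0.97316.

-2.68%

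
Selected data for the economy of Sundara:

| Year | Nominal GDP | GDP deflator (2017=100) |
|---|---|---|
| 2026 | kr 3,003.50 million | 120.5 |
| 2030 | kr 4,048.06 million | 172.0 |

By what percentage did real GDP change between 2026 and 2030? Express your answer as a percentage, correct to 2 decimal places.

-5.58%

Real GDP 2026 = 3003.50 / 1.205 = 2492.53.
Real GDP 2030 = 4048.06 / 1.720 = 2353.52.
Real growth = 2353.52 / 2492.53 − 1 = -0.0558.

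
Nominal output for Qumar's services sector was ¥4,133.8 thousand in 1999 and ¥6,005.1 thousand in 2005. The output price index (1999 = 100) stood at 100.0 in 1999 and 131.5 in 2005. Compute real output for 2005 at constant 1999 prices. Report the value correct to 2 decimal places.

Real output = Nominal / (output price index/100) = 6005.1 / 1.315 = 4566.62.

¥4,566.62 thousand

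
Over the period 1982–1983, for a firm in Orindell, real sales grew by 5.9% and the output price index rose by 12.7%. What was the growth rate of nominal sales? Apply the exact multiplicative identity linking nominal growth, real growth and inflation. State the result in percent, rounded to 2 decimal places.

(1 + g_nom) = (1 + g_real)(1 + π) = 1.0590 × 1.1270 = 1.19349.

19.35%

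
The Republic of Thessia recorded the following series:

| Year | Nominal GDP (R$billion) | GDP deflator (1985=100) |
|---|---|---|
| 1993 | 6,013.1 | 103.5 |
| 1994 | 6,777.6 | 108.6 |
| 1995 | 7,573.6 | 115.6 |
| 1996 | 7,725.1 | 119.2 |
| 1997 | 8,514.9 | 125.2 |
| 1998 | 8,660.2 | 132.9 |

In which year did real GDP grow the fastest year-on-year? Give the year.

1994: real = 6777.6/1.086 = 6240.88; growth vs 1993 (5809.76) = 7.42%.
1995: real = 7573.6/1.156 = 6551.56; growth vs 1994 (6240.88) = 4.98%.
1996: real = 7725.1/1.192 = 6480.79; growth vs 1995 (6551.56) = -1.08%.
1997: real = 8514.9/1.252 = 6801.04; growth vs 1996 (6480.79) = 4.94%.
1998: real = 8660.2/1.329 = 6516.33; growth vs 1997 (6801.04) = -4.19%.

1994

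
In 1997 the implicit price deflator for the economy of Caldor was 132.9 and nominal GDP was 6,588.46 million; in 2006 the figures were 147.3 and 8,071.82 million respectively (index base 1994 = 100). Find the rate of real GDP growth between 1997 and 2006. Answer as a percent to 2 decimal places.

Real GDP 1997 = 6588.46 / 1.329 = 4957.46.
Real GDP 2006 = 8071.82 / 1.473 = 5479.85.
Real growth = 5479.85 / 4957.46 − 1 = 0.1054.

10.54%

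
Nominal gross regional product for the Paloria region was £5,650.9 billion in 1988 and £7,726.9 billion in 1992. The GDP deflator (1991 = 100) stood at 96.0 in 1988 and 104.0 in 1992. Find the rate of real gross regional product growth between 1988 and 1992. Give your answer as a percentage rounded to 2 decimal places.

Deflate each year: 1988 → 5650.9/0.960 = 5886.35; 1992 → 7726.9/1.040 = 7429.71.
So real gross regional product changed by 7429.71/5886.35 − 1 = 0.2622, i.e. 26.22%.

26.22%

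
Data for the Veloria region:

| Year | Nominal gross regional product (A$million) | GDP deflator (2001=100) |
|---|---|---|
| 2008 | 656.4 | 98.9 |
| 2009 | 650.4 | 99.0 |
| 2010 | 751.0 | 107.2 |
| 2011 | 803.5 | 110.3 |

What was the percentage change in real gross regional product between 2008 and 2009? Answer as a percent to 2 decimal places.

Real gross regional product 2008 = 656.4/0.989 = 663.70.
Real gross regional product 2009 = 650.4/0.990 = 656.97.
Change = 656.97/663.70 − 1 = -0.0101.

-1.01%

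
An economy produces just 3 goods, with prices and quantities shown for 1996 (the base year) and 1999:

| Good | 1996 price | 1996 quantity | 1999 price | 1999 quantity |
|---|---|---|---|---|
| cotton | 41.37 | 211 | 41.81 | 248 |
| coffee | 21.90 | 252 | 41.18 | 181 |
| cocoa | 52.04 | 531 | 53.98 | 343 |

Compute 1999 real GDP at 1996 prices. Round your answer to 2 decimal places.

Real GDP 1999 = Σ (p_1996 × q_1999) = 41.37·248 + 21.90·181 + 52.04·343 = 32073.38.

32073.38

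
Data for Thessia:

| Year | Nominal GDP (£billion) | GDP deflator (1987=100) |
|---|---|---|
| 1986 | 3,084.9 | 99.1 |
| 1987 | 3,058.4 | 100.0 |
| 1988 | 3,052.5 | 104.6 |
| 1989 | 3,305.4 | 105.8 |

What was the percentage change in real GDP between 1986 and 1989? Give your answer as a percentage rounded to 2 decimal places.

0.36%

Real GDP 1986 = 3084.9/0.991 = 3112.92.
Real GDP 1989 = 3305.4/1.058 = 3124.20.
Change = 3124.20/3112.92 − 1 = 0.0036.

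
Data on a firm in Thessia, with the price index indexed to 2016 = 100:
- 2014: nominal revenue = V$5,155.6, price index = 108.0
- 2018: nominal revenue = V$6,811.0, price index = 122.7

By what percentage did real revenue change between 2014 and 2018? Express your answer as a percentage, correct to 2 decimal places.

Real revenue 2014 = 5155.6 / 1.080 = 4773.70.
Real revenue 2018 = 6811.0 / 1.227 = 5550.94.
Real growth = 5550.94 / 4773.70 − 1 = 0.1628.

16.28%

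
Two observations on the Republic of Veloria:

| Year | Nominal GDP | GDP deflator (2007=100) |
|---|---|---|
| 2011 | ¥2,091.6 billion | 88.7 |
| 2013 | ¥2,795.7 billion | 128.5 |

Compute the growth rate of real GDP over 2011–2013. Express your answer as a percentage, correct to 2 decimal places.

Real GDP 2011 = 2091.6 / 0.887 = 2358.06.
Real GDP 2013 = 2795.7 / 1.285 = 2175.64.
Real growth = 2175.64 / 2358.06 − 1 = -0.0774.

-7.74%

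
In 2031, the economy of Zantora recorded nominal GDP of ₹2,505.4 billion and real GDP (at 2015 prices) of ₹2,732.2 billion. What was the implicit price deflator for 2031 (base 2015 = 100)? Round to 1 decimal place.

91.7

implicit price deflator = (Nominal / Real) × 100 = 2505.4 / 2732.2 × 100 = 91.70.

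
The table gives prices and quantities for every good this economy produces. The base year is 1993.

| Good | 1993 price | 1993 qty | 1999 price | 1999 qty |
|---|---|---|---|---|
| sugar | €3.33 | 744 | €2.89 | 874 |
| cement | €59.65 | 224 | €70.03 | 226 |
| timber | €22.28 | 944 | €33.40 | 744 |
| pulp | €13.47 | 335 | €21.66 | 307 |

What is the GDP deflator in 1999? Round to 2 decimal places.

Nominal GDP 1999 = 2.89·874 + 70.03·226 + 33.40·744 + 21.66·307 = 49851.86.
Real GDP 1999 (at 1993 prices) = 3.33·874 + 59.65·226 + 22.28·744 + 13.47·307 = 37102.93.
Deflator = Nominal/Real × 100 = 49851.86/37102.93 × 100 = 134.361.

134.36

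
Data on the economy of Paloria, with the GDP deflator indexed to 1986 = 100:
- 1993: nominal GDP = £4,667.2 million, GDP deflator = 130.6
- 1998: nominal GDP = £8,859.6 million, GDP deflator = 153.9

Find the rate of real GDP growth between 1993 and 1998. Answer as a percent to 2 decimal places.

Deflate each year: 1993 → 4667.2/1.306 = 3573.66; 1998 → 8859.6/1.539 = 5756.73.
So real GDP changed by 5756.73/3573.66 − 1 = 0.6109, i.e. 61.09%.

61.09%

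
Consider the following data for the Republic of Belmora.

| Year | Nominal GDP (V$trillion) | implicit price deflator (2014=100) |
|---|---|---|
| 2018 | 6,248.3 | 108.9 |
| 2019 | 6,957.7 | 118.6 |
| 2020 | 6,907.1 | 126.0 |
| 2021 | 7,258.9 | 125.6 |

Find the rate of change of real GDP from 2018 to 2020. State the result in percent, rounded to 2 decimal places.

Real GDP 2018 = 6248.3/1.089 = 5737.65.
Real GDP 2020 = 6907.1/1.260 = 5481.83.
Change = 5481.83/5737.65 − 1 = -0.0446.

-4.46%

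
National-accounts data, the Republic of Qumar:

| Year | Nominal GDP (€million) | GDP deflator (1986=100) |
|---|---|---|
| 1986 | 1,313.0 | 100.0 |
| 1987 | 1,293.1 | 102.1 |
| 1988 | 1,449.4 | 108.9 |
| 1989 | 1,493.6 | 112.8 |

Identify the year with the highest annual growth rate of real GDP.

1987: real = 1293.1/1.021 = 1266.50; growth vs 1986 (1313.00) = -3.54%.
1988: real = 1449.4/1.089 = 1330.95; growth vs 1987 (1266.50) = 5.09%.
1989: real = 1493.6/1.128 = 1324.11; growth vs 1988 (1330.95) = -0.51%.

1988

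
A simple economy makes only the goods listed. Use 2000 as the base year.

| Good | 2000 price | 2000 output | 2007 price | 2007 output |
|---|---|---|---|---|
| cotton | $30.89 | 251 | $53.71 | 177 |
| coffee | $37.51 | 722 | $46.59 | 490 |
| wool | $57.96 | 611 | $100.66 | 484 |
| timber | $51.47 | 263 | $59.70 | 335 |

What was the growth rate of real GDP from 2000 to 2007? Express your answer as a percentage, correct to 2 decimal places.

-17.48%

Real GDP 2000 = Nominal GDP 2000 = 30.89·251 + 37.51·722 + 57.96·611 + 51.47·263 = 83785.78.
Real GDP 2007 (at 2000 prices) = 30.89·177 + 37.51·490 + 57.96·484 + 51.47·335 = 69142.52.
Real growth = 69142.52/83785.78 − 1 = -0.1748.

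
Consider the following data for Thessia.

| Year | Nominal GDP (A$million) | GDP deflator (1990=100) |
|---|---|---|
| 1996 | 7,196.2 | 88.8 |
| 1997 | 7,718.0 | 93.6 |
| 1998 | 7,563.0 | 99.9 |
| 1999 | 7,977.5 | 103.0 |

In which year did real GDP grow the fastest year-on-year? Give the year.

1999

1997: real = 7718.0/0.936 = 8245.73; growth vs 1996 (8103.83) = 1.75%.
1998: real = 7563.0/0.999 = 7570.57; growth vs 1997 (8245.73) = -8.19%.
1999: real = 7977.5/1.030 = 7745.15; growth vs 1998 (7570.57) = 2.31%.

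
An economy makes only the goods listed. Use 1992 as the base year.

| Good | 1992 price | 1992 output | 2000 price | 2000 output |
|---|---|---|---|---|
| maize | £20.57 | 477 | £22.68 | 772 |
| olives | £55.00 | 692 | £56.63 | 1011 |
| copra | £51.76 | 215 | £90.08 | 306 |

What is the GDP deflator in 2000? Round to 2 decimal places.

117.18

Nominal GDP 2000 = 22.68·772 + 56.63·1011 + 90.08·306 = 102326.37.
Real GDP 2000 (at 1992 prices) = 20.57·772 + 55.00·1011 + 51.76·306 = 87323.60.
Deflator = Nominal/Real × 100 = 102326.37/87323.60 × 100 = 117.181.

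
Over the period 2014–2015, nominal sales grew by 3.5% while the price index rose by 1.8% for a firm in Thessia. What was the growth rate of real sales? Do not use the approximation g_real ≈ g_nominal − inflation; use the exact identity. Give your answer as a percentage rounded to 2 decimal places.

(1 + g_nom) = (1 + g_real)(1 + π), so g_real = 1.0350 / 1.0180 − 1 = 0.01670.

1.67%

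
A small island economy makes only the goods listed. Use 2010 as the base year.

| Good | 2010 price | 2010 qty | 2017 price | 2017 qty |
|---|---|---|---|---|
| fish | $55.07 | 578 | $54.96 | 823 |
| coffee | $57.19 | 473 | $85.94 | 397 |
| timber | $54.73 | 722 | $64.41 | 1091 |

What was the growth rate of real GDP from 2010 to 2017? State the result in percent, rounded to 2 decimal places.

Real GDP 2010 = Nominal GDP 2010 = 55.07·578 + 57.19·473 + 54.73·722 = 98396.39.
Real GDP 2017 (at 2010 prices) = 55.07·823 + 57.19·397 + 54.73·1091 = 127737.47.
Real growth = 127737.47/98396.39 − 1 = 0.2982.

29.82%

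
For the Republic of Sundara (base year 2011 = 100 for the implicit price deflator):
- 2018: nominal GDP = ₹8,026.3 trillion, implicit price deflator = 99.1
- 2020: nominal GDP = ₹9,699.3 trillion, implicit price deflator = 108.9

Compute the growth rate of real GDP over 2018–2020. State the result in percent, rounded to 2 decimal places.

Real GDP 2018 = 8026.3 / 0.991 = 8099.19.
Real GDP 2020 = 9699.3 / 1.089 = 8906.61.
Real growth = 8906.61 / 8099.19 − 1 = 0.0997.

9.97%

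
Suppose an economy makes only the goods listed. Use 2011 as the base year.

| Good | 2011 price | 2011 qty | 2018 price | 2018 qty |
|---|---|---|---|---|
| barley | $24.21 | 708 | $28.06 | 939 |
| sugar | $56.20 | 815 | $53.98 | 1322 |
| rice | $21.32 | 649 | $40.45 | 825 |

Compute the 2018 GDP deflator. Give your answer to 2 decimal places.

Nominal GDP 2018 = 28.06·939 + 53.98·1322 + 40.45·825 = 131081.15.
Real GDP 2018 (at 2011 prices) = 24.21·939 + 56.20·1322 + 21.32·825 = 114618.59.
Deflator = Nominal/Real × 100 = 131081.15/114618.59 × 100 = 114.363.

114.36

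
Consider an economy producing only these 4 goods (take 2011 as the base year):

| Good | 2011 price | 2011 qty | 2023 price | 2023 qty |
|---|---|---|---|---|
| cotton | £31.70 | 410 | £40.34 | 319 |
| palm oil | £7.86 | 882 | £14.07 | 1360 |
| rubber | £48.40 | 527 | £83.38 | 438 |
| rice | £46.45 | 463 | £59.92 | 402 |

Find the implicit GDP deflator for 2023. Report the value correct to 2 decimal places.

152.64

Nominal GDP 2023 = 40.34·319 + 14.07·1360 + 83.38·438 + 59.92·402 = 92611.94.
Real GDP 2023 (at 2011 prices) = 31.70·319 + 7.86·1360 + 48.40·438 + 46.45·402 = 60674.00.
Deflator = Nominal/Real × 100 = 92611.94/60674.00 × 100 = 152.639.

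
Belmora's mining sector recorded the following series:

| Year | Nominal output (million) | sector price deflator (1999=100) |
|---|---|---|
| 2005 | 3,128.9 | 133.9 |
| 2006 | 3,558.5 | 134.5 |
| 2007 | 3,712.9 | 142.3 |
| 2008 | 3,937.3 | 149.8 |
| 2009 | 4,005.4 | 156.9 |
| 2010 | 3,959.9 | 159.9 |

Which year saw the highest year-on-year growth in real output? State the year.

2006

2006: real = 3558.5/1.345 = 2645.72; growth vs 2005 (2336.74) = 13.22%.
2007: real = 3712.9/1.423 = 2609.21; growth vs 2006 (2645.72) = -1.38%.
2008: real = 3937.3/1.498 = 2628.37; growth vs 2007 (2609.21) = 0.73%.
2009: real = 4005.4/1.569 = 2552.84; growth vs 2008 (2628.37) = -2.87%.
2010: real = 3959.9/1.599 = 2476.49; growth vs 2009 (2552.84) = -2.99%.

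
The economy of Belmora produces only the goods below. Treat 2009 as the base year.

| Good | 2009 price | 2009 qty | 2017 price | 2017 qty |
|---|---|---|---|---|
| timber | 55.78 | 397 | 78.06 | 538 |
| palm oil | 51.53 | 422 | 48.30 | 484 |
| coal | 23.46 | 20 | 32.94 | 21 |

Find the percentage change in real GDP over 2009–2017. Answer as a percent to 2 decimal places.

24.99%

Real GDP 2009 = Nominal GDP 2009 = 55.78·397 + 51.53·422 + 23.46·20 = 44359.52.
Real GDP 2017 (at 2009 prices) = 55.78·538 + 51.53·484 + 23.46·21 = 55442.82.
Real growth = 55442.82/44359.52 − 1 = 0.2499.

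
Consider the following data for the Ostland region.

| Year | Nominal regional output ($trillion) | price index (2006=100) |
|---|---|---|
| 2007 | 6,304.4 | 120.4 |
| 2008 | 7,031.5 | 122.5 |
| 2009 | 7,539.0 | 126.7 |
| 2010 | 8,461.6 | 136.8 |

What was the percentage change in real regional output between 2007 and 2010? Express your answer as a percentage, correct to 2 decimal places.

Real regional output 2007 = 6304.4/1.204 = 5236.21.
Real regional output 2010 = 8461.6/1.368 = 6185.38.
Change = 6185.38/5236.21 − 1 = 0.1813.

18.13%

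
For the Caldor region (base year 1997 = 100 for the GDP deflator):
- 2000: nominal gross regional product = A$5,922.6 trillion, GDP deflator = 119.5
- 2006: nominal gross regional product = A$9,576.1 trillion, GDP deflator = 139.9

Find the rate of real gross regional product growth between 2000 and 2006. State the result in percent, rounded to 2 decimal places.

38.11%

Real gross regional product 2000 = 5922.6 / 1.195 = 4956.15.
Real gross regional product 2006 = 9576.1 / 1.399 = 6844.96.
Real growth = 6844.96 / 4956.15 − 1 = 0.3811.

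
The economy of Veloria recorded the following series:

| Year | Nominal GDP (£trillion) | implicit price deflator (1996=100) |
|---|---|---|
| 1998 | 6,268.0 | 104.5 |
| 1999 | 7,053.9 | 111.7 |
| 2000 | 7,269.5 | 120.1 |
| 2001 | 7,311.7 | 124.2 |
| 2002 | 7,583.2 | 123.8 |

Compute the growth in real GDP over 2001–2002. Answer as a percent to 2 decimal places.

Real GDP 2001 = 7311.7/1.242 = 5887.04.
Real GDP 2002 = 7583.2/1.238 = 6125.36.
Change = 6125.36/5887.04 − 1 = 0.0405.

4.05%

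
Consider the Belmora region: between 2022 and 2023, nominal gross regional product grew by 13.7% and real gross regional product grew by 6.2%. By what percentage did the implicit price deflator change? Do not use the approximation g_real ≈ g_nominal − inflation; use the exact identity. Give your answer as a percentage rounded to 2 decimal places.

7.06%

(1 + g_nom) = (1 + g_real)(1 + π), so π = 1.1370 / 1.0620 − 1 = 0.07062.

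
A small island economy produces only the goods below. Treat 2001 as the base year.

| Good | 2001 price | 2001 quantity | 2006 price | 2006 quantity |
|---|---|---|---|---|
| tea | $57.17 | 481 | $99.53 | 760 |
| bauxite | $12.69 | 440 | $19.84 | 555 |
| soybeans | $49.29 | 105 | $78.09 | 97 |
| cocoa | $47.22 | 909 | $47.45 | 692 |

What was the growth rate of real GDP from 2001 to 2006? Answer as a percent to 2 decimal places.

8.34%

Real GDP 2001 = Nominal GDP 2001 = 57.17·481 + 12.69·440 + 49.29·105 + 47.22·909 = 81180.80.
Real GDP 2006 (at 2001 prices) = 57.17·760 + 12.69·555 + 49.29·97 + 47.22·692 = 87949.52.
Real growth = 87949.52/81180.80 − 1 = 0.0834.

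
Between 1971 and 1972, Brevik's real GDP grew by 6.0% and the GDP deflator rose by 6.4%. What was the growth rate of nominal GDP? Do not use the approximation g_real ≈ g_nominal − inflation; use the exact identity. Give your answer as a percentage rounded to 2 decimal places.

(1 + g_nom) = (1 + g_real)(1 + π) = 1.0600 × 1.0640 = 1.12784.

12.78%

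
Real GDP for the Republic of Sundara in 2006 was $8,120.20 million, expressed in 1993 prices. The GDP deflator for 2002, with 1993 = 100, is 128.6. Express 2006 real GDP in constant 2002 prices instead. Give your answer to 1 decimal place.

$10,442.6 million

Real GDP in 2002 prices = Real GDP in 1993 prices × (P_2002/P_1993) = 8120.20 × 1.286 = 10442.58.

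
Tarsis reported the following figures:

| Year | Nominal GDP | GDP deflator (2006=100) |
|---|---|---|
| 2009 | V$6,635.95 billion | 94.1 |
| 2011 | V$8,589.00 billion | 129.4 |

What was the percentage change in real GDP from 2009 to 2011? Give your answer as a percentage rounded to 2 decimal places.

Deflate each year: 2009 → 6635.95/0.941 = 7052.02; 2011 → 8589.00/1.294 = 6637.56.
So real GDP changed by 6637.56/7052.02 − 1 = -0.0588, i.e. -5.88%.

-5.88%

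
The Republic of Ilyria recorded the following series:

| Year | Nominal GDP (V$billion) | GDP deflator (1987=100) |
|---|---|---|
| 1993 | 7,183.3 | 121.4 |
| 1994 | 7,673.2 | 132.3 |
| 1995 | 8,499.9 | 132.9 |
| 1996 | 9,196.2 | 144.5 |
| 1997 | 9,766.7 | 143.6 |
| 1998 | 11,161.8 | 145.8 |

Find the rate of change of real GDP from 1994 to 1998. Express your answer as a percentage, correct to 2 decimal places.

Real GDP 1994 = 7673.2/1.323 = 5799.85.
Real GDP 1998 = 11161.8/1.458 = 7655.56.
Change = 7655.56/5799.85 − 1 = 0.3200.

32.00%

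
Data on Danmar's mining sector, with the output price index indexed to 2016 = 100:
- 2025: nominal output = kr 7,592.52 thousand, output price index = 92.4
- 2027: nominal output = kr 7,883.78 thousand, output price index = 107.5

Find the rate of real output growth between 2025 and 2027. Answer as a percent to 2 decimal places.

-10.75%

Real output 2025 = 7592.52 / 0.924 = 8217.01.
Real output 2027 = 7883.78 / 1.075 = 7333.75.
Real growth = 7333.75 / 8217.01 − 1 = -0.1075.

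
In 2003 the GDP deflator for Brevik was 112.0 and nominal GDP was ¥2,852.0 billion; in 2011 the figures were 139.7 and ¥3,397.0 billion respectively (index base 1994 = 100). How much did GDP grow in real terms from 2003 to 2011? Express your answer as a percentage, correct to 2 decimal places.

-4.51%

Real GDP 2003 = 2852.0 / 1.120 = 2546.43.
Real GDP 2011 = 3397.0 / 1.397 = 2431.64.
Real growth = 2431.64 / 2546.43 − 1 = -0.0451.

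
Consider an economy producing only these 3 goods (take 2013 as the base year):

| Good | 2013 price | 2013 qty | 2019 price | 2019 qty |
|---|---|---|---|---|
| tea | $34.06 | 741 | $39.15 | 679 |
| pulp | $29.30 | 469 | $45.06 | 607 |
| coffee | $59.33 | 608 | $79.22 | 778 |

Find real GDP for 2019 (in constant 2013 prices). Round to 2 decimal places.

$87070.58

Real GDP 2019 = Σ (p_2013 × q_2019) = 34.06·679 + 29.30·607 + 59.33·778 = 87070.58.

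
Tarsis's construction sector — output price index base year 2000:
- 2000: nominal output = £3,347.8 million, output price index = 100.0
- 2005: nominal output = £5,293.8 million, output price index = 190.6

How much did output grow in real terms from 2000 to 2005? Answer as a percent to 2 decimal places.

Deflate each year: 2000 → 3347.8/1.000 = 3347.80; 2005 → 5293.8/1.906 = 2777.44.
So real output changed by 2777.44/3347.80 − 1 = -0.1704, i.e. -17.04%.

-17.04%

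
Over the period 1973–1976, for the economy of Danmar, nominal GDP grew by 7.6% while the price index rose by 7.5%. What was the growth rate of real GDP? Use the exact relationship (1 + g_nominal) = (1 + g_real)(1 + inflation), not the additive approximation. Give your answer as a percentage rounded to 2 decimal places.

(1 + g_nom) = (1 + g_real)(1 + π), so g_real = 1.0760 / 1.0750 − 1 = 0.00093.

0.09%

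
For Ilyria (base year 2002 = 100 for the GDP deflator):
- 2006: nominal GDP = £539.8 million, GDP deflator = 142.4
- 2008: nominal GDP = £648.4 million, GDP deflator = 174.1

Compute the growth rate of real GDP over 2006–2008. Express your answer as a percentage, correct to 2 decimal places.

-1.75%

Real GDP 2006 = 539.8 / 1.424 = 379.07.
Real GDP 2008 = 648.4 / 1.741 = 372.43.
Real growth = 372.43 / 379.07 − 1 = -0.0175.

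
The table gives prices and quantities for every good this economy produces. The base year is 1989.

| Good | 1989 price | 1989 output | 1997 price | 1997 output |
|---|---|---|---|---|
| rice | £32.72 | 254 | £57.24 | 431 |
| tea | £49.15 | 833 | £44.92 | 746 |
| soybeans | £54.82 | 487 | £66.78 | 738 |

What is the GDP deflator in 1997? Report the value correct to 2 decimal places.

117.80

Nominal GDP 1997 = 57.24·431 + 44.92·746 + 66.78·738 = 107464.40.
Real GDP 1997 (at 1989 prices) = 32.72·431 + 49.15·746 + 54.82·738 = 91225.38.
Deflator = Nominal/Real × 100 = 107464.40/91225.38 × 100 = 117.801.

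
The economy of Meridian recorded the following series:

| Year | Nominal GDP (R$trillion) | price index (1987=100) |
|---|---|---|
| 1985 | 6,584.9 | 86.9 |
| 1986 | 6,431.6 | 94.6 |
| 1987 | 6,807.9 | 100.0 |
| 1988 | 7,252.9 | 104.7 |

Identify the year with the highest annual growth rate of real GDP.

1986: real = 6431.6/0.946 = 6798.73; growth vs 1985 (7577.56) = -10.28%.
1987: real = 6807.9/1.000 = 6807.90; growth vs 1986 (6798.73) = 0.13%.
1988: real = 7252.9/1.047 = 6927.32; growth vs 1987 (6807.90) = 1.75%.

1988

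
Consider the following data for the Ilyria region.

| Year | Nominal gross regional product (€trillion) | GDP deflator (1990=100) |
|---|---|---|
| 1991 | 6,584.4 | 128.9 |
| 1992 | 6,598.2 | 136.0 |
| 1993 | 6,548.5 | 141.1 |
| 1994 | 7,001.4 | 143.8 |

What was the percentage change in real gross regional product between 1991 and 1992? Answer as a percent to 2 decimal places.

-5.02%

Real gross regional product 1991 = 6584.4/1.289 = 5108.15.
Real gross regional product 1992 = 6598.2/1.360 = 4851.62.
Change = 4851.62/5108.15 − 1 = -0.0502.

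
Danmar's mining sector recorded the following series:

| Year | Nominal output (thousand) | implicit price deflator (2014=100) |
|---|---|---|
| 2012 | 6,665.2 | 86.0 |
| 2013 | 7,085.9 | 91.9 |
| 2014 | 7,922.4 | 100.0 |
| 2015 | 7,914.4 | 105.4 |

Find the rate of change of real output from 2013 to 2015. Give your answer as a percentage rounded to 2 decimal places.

Real output 2013 = 7085.9/0.919 = 7710.45.
Real output 2015 = 7914.4/1.054 = 7508.92.
Change = 7508.92/7710.45 − 1 = -0.0261.

-2.61%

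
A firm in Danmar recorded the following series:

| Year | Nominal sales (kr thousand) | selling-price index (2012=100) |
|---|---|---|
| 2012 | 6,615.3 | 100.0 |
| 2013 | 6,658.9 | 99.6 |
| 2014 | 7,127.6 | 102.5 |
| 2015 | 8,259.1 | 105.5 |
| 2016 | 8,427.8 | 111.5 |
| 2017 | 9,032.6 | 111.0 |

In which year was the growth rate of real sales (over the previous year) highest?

2015

2013: real = 6658.9/0.996 = 6685.64; growth vs 2012 (6615.30) = 1.06%.
2014: real = 7127.6/1.025 = 6953.76; growth vs 2013 (6685.64) = 4.01%.
2015: real = 8259.1/1.055 = 7828.53; growth vs 2014 (6953.76) = 12.58%.
2016: real = 8427.8/1.115 = 7558.57; growth vs 2015 (7828.53) = -3.45%.
2017: real = 9032.6/1.110 = 8137.48; growth vs 2016 (7558.57) = 7.66%.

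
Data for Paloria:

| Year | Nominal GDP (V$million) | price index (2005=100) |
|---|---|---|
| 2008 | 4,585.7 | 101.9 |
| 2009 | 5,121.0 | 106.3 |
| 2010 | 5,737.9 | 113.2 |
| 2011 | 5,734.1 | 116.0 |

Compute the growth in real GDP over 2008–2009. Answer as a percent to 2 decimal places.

7.05%

Real GDP 2008 = 4585.7/1.019 = 4500.20.
Real GDP 2009 = 5121.0/1.063 = 4817.50.
Change = 4817.50/4500.20 − 1 = 0.0705.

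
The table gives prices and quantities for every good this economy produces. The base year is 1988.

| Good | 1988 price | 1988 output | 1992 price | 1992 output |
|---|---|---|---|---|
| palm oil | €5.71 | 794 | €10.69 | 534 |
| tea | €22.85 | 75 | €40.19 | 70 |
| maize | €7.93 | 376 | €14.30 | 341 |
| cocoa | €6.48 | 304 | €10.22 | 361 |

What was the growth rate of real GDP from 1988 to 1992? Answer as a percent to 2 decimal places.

-13.46%

Real GDP 1988 = Nominal GDP 1988 = 5.71·794 + 22.85·75 + 7.93·376 + 6.48·304 = 11199.09.
Real GDP 1992 (at 1988 prices) = 5.71·534 + 22.85·70 + 7.93·341 + 6.48·361 = 9692.05.
Real growth = 9692.05/11199.09 − 1 = -0.1346.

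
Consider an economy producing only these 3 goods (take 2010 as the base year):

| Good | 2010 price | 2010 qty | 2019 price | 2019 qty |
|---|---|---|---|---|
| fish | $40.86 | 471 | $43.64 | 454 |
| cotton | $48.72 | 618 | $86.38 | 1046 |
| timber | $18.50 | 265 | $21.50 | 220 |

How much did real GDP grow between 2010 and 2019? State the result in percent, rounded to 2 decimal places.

35.62%

Real GDP 2010 = Nominal GDP 2010 = 40.86·471 + 48.72·618 + 18.50·265 = 54256.52.
Real GDP 2019 (at 2010 prices) = 40.86·454 + 48.72·1046 + 18.50·220 = 73581.56.
Real growth = 73581.56/54256.52 − 1 = 0.3562.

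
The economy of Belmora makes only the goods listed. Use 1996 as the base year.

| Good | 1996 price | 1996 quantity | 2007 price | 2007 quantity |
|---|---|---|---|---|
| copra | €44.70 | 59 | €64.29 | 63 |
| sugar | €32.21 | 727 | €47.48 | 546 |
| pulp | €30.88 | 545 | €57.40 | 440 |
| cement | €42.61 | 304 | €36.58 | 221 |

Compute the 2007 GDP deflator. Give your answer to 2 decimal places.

Nominal GDP 2007 = 64.29·63 + 47.48·546 + 57.40·440 + 36.58·221 = 63314.53.
Real GDP 2007 (at 1996 prices) = 44.70·63 + 32.21·546 + 30.88·440 + 42.61·221 = 43406.77.
Deflator = Nominal/Real × 100 = 63314.53/43406.77 × 100 = 145.863.

145.86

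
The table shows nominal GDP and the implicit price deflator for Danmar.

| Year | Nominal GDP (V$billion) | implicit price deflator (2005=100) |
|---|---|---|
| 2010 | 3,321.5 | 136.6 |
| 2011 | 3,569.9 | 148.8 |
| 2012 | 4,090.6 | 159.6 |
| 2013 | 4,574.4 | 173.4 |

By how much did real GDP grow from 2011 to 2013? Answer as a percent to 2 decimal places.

9.96%

Real GDP 2011 = 3569.9/1.488 = 2399.13.
Real GDP 2013 = 4574.4/1.734 = 2638.06.
Change = 2638.06/2399.13 − 1 = 0.0996.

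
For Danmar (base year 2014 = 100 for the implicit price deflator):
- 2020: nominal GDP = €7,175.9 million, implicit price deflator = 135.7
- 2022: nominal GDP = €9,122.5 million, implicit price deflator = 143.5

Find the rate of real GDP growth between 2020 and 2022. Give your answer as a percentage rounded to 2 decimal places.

Deflate each year: 2020 → 7175.9/1.357 = 5288.06; 2022 → 9122.5/1.435 = 6357.14.
So real GDP changed by 6357.14/5288.06 − 1 = 0.2022, i.e. 20.22%.

20.22%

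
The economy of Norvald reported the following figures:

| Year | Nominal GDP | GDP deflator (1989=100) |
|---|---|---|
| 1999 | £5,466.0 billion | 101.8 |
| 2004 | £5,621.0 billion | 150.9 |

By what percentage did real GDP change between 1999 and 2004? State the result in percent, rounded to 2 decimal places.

Real GDP 1999 = 5466.0 / 1.018 = 5369.35.
Real GDP 2004 = 5621.0 / 1.509 = 3724.98.
Real growth = 3724.98 / 5369.35 − 1 = -0.3063.

-30.63%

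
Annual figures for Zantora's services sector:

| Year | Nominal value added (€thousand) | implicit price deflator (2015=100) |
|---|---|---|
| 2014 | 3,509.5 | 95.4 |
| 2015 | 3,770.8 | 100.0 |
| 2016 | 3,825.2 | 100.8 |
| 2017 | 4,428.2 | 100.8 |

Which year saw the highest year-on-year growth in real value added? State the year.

2015: real = 3770.8/1.000 = 3770.80; growth vs 2014 (3678.72) = 2.50%.
2016: real = 3825.2/1.008 = 3794.84; growth vs 2015 (3770.80) = 0.64%.
2017: real = 4428.2/1.008 = 4393.06; growth vs 2016 (3794.84) = 15.76%.

2017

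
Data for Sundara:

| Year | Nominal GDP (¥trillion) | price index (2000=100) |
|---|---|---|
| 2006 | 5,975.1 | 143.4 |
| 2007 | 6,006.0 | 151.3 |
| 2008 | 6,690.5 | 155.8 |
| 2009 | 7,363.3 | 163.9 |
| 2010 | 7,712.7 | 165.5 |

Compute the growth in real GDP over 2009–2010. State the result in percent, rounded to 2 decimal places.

3.73%

Real GDP 2009 = 7363.3/1.639 = 4492.56.
Real GDP 2010 = 7712.7/1.655 = 4660.24.
Change = 4660.24/4492.56 − 1 = 0.0373.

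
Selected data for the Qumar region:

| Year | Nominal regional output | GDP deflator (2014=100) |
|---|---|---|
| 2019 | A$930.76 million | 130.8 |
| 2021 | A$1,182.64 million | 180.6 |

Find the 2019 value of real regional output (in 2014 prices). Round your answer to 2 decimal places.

Real regional output = Nominal / (GDP deflator/100) = 930.76 / 1.308 = 711.59.

A$711.59 million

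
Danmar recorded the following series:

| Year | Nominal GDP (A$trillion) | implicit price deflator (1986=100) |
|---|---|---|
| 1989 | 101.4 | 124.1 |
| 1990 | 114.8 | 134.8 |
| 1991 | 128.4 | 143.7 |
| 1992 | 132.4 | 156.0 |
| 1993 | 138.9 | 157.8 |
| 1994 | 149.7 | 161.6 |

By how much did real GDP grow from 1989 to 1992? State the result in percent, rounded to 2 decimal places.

Real GDP 1989 = 101.4/1.241 = 81.71.
Real GDP 1992 = 132.4/1.560 = 84.87.
Change = 84.87/81.71 − 1 = 0.0387.

3.87%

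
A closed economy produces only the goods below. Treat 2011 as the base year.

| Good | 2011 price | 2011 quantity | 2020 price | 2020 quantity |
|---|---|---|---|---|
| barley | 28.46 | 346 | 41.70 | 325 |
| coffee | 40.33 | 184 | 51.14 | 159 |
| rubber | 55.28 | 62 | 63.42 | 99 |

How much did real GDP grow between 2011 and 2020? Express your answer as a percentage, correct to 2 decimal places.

2.12%

Real GDP 2011 = Nominal GDP 2011 = 28.46·346 + 40.33·184 + 55.28·62 = 20695.24.
Real GDP 2020 (at 2011 prices) = 28.46·325 + 40.33·159 + 55.28·99 = 21134.69.
Real growth = 21134.69/20695.24 − 1 = 0.0212.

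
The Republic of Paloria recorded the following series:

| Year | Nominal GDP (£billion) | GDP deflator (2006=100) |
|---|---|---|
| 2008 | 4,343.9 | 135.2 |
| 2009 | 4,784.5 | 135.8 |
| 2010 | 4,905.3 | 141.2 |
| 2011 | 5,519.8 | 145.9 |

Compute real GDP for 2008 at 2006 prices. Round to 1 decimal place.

Real GDP 2008 = 4343.9 / 1.352 = 3212.94.

£3,212.9 billion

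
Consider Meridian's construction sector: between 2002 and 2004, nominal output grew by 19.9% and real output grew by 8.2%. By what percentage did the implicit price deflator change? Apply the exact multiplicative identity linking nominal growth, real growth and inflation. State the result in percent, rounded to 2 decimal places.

(1 + g_nom) = (1 + g_real)(1 + π), so π = 1.1990 / 1.0820 − 1 = 0.10813.

10.81%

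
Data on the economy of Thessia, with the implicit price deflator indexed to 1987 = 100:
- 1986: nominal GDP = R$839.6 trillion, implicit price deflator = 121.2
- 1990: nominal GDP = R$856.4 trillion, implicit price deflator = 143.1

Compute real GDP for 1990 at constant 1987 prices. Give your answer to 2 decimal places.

Real GDP = Nominal / (implicit price deflator/100) = 856.4 / 1.431 = 598.46.

R$598.46 trillion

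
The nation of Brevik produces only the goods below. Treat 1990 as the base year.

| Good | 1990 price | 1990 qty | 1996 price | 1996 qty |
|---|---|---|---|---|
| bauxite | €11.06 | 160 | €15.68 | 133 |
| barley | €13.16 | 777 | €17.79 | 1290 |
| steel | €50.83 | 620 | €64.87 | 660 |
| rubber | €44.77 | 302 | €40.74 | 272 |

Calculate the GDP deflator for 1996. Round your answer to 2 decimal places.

Nominal GDP 1996 = 15.68·133 + 17.79·1290 + 64.87·660 + 40.74·272 = 78930.02.
Real GDP 1996 (at 1990 prices) = 11.06·133 + 13.16·1290 + 50.83·660 + 44.77·272 = 64172.62.
Deflator = Nominal/Real × 100 = 78930.02/64172.62 × 100 = 122.996.

123.00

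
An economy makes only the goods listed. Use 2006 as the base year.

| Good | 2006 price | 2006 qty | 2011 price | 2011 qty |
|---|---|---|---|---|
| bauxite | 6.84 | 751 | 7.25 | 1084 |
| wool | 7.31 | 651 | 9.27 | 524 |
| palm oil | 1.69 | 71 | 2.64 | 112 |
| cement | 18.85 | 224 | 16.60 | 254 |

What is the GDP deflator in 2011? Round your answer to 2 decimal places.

106.20

Nominal GDP 2011 = 7.25·1084 + 9.27·524 + 2.64·112 + 16.60·254 = 17228.56.
Real GDP 2011 (at 2006 prices) = 6.84·1084 + 7.31·524 + 1.69·112 + 18.85·254 = 16222.18.
Deflator = Nominal/Real × 100 = 17228.56/16222.18 × 100 = 106.204.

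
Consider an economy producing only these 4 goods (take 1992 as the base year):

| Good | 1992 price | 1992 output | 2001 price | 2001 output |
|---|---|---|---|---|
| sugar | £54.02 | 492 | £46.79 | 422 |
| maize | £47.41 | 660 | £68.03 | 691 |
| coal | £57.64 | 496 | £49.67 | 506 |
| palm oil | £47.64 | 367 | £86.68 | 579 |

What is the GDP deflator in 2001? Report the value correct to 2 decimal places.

Nominal GDP 2001 = 46.79·422 + 68.03·691 + 49.67·506 + 86.68·579 = 142074.85.
Real GDP 2001 (at 1992 prices) = 54.02·422 + 47.41·691 + 57.64·506 + 47.64·579 = 112306.15.
Deflator = Nominal/Real × 100 = 142074.85/112306.15 × 100 = 126.507.

126.51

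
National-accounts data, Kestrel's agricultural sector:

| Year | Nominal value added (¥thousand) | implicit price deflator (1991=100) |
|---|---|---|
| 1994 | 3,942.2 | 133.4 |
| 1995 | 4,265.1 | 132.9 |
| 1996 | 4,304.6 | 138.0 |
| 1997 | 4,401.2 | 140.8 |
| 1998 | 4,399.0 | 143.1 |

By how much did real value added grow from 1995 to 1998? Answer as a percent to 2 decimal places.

-4.21%

Real value added 1995 = 4265.1/1.329 = 3209.26.
Real value added 1998 = 4399.0/1.431 = 3074.07.
Change = 3074.07/3209.26 − 1 = -0.0421.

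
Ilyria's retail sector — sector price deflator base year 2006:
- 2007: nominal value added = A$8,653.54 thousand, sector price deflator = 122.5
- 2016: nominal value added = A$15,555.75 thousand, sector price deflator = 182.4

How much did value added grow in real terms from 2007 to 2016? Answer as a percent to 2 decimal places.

Deflate each year: 2007 → 8653.54/1.225 = 7064.11; 2016 → 15555.75/1.824 = 8528.37.
So real value added changed by 8528.37/7064.11 − 1 = 0.2073, i.e. 20.73%.

20.73%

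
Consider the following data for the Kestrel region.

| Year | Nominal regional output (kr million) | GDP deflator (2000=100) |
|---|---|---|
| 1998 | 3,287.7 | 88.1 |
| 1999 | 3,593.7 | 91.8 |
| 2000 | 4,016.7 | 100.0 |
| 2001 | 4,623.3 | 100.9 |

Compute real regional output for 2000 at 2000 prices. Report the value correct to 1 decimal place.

Real regional output 2000 = 4016.7 / 1.000 = 4016.70.

kr 4,016.7 million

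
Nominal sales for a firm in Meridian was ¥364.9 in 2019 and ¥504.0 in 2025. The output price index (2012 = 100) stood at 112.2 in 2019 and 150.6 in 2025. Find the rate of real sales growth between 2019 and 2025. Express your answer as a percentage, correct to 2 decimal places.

2.90%

Real sales 2019 = 364.9 / 1.122 = 325.22.
Real sales 2025 = 504.0 / 1.506 = 334.66.
Real growth = 334.66 / 325.22 − 1 = 0.0290.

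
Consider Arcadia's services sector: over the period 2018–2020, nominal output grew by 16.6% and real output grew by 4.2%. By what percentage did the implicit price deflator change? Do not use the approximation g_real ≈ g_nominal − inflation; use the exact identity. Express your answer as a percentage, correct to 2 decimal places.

11.90%

(1 + g_nom) = (1 + g_real)(1 + π), so π = 1.1660 / 1.0420 − 1 = 0.11900.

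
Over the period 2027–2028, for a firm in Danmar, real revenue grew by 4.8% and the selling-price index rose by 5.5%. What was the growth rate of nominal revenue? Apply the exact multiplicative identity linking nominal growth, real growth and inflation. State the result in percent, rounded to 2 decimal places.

(1 + g_nom) = (1 + g_real)(1 + π) = 1.0480 × 1.0550 = 1.10564.

10.56%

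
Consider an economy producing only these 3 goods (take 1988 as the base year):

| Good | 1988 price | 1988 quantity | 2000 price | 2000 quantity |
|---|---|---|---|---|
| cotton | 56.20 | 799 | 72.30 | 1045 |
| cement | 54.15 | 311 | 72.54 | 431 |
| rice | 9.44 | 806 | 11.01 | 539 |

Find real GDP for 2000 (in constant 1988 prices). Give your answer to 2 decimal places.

87155.81

Real GDP 2000 = Σ (p_1988 × q_2000) = 56.20·1045 + 54.15·431 + 9.44·539 = 87155.81.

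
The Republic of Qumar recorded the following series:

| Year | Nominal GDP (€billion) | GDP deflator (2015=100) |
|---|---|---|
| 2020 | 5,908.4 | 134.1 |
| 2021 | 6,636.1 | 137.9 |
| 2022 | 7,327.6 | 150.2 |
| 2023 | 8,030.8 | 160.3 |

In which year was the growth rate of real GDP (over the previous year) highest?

2021: real = 6636.1/1.379 = 4812.26; growth vs 2020 (4405.97) = 9.22%.
2022: real = 7327.6/1.502 = 4878.56; growth vs 2021 (4812.26) = 1.38%.
2023: real = 8030.8/1.603 = 5009.86; growth vs 2022 (4878.56) = 2.69%.

2021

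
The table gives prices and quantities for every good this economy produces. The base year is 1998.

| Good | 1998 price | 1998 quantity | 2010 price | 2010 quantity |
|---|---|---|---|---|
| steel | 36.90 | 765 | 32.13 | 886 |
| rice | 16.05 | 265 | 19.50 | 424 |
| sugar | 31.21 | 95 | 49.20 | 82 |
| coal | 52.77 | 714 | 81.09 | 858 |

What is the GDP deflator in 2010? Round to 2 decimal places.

126.35

Nominal GDP 2010 = 32.13·886 + 19.50·424 + 49.20·82 + 81.09·858 = 110344.80.
Real GDP 2010 (at 1998 prices) = 36.90·886 + 16.05·424 + 31.21·82 + 52.77·858 = 87334.48.
Deflator = Nominal/Real × 100 = 110344.80/87334.48 × 100 = 126.347.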